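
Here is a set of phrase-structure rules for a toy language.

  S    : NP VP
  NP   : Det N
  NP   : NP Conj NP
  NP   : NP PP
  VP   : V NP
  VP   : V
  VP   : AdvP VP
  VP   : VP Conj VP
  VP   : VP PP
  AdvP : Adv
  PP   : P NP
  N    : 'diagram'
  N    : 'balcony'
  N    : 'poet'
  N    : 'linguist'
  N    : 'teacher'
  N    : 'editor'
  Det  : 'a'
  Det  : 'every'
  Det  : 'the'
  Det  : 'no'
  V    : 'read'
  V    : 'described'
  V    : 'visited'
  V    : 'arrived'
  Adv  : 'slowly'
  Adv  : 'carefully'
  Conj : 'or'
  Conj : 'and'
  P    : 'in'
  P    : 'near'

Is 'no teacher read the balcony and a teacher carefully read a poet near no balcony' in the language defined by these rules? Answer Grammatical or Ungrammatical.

For S → NP VP, the only prefix that parses as NP is 'no teacher', but the remainder 'read the balcony and a teacher carefully read a poet near no balcony' is not a VP under these rules.

Ungrammatical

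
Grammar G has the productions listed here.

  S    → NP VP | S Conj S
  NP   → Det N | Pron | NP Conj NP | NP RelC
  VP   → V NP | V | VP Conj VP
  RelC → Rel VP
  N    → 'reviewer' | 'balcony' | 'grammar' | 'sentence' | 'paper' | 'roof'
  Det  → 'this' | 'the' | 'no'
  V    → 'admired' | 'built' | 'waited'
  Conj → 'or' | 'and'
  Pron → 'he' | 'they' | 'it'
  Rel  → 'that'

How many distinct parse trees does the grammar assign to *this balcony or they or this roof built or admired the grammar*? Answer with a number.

2

The two bracketings:
[S [NP [NP [Det this] [N balcony]] [Conj or] [NP [NP [Pron they]] [Conj or] [NP [Det this] [N roof]]]] [VP [VP [V built]] [Conj or] [VP [V admired] [NP [Det the] [N grammar]]]]]
[S [NP [NP [NP [Det this] [N balcony]] [Conj or] [NP [Pron they]]] [Conj or] [NP [Det this] [N roof]]] [VP [VP [V built]] [Conj or] [VP [V admired] [NP [Det the] [N grammar]]]]]
The trees differ in how a recursive rule is bracketed over the same span.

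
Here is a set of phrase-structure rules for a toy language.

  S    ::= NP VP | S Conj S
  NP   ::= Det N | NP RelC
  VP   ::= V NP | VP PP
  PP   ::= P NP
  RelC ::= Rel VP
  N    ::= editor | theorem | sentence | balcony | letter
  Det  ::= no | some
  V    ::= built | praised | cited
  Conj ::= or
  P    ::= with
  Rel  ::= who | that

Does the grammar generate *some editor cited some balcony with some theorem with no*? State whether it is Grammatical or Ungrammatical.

For S → NP VP, the only prefix that parses as NP is 'some editor', but the remainder 'cited some balcony with some theorem with no' is not a VP under these rules. The alternative S rule S → S Conj S likewise has no satisfying split.

Ungrammatical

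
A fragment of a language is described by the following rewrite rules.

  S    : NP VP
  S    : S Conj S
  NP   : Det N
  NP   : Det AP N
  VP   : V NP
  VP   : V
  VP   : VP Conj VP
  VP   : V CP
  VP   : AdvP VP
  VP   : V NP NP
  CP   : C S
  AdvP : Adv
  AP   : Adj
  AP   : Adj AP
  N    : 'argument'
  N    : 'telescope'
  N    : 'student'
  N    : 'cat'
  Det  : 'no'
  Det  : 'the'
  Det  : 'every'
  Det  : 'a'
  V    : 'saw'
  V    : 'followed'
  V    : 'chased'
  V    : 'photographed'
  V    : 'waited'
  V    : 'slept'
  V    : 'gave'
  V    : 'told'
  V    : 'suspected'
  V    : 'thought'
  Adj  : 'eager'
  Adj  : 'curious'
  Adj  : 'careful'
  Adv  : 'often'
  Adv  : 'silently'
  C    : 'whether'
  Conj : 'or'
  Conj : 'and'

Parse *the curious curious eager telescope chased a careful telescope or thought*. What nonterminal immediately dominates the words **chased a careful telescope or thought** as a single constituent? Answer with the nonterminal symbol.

[S [NP [Det the] [AP [Adj curious] [AP [Adj curious] [AP [Adj eager]]]] [N telescope]] [VP [VP [V chased] [NP [Det a] [AP [Adj careful]] [N telescope]]] [Conj or] [VP [V thought]]]]
The span 'chased a careful telescope or thought' is the VP node built by VP → VP Conj VP.

VP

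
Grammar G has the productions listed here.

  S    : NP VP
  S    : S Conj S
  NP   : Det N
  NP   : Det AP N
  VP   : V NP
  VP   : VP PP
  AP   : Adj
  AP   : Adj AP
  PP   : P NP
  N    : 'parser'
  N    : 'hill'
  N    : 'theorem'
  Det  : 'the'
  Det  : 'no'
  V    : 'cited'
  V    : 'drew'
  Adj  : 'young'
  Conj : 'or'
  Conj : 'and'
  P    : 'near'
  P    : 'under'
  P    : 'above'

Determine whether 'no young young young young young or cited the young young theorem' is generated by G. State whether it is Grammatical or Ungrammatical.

An Adj word can never sit immediately before a Conj word in any string this grammar generates, so the substring 'young or' rules out a derivation.

Ungrammatical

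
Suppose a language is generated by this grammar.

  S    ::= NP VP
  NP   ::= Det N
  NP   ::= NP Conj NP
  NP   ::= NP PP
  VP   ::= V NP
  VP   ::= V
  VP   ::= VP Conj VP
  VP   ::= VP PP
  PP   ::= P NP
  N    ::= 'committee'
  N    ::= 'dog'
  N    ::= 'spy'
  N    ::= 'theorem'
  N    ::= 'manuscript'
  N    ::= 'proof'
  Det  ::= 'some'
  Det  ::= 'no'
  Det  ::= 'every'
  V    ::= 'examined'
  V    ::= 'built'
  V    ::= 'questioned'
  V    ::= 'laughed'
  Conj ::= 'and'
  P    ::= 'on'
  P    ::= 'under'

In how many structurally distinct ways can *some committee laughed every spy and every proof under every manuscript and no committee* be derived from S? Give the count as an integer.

Two of the 6 distinct bracketings:
[S [NP [Det some] [N committee]] [VP [V laughed] [NP [NP [Det every] [N spy]] [Conj and] [NP [NP [NP [Det every] [N proof]] [PP [P under] [NP [Det every] [N manuscript]]]] [Conj and] [NP [Det no] [N committee]]]]]]
[S [NP [Det some] [N committee]] [VP [V laughed] [NP [NP [Det every] [N spy]] [Conj and] [NP [NP [Det every] [N proof]] [PP [P under] [NP [NP [Det every] [N manuscript]] [Conj and] [NP [Det no] [N committee]]]]]]]]
The trees differ in how a recursive rule is bracketed over the same span.

6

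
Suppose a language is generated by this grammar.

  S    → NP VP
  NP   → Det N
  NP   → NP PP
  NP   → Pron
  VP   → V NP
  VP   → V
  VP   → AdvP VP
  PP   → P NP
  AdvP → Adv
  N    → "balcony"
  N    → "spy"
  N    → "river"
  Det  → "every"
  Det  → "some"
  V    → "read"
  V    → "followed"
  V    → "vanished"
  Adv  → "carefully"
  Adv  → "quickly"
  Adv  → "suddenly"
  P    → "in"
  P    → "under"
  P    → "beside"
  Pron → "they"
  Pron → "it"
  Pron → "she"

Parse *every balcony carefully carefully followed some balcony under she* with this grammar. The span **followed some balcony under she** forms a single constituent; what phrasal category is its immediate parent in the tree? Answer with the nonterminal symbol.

[S [NP [Det every] [N balcony]] [VP [AdvP [Adv carefully]] [VP [AdvP [Adv carefully]] [VP [V followed] [NP [NP [Det some] [N balcony]] [PP [P under] [NP [Pron she]]]]]]]]
The span 'followed some balcony under she' is the VP node built by VP → V NP.
Its mother is the VP built by VP → AdvP VP.

VP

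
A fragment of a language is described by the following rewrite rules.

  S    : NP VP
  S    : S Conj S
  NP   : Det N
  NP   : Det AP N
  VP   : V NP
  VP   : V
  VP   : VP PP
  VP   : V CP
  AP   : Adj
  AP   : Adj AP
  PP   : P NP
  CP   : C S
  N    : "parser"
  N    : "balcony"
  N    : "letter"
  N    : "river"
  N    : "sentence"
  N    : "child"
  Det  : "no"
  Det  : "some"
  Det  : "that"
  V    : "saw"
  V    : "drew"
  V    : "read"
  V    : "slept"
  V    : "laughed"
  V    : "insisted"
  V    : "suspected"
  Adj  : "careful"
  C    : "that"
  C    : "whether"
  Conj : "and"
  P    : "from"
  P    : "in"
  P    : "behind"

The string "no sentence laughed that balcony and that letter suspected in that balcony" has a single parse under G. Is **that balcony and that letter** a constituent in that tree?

No

[S [S [NP [Det no] [N sentence]] [VP [V laughed] [NP [Det that] [N balcony]]]] [Conj and] [S [NP [Det that] [N letter]] [VP [VP [V suspected]] [PP [P in] [NP [Det that] [N balcony]]]]]]
The smallest constituent containing 'that balcony and that letter' is the S spanning 'no sentence laughed that balcony and that letter suspected in that balcony'; no single node in the tree dominates exactly the given words.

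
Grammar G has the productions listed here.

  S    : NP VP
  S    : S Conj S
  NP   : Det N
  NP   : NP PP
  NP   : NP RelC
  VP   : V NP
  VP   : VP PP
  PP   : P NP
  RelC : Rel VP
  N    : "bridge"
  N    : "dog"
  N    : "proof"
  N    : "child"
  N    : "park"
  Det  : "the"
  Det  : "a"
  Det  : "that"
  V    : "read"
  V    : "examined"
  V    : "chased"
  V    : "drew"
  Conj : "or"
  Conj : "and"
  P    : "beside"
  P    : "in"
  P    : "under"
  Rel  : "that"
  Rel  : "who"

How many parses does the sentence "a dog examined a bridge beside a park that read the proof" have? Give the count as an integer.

Two of the 3 distinct bracketings:
[S [NP [Det a] [N dog]] [VP [V examined] [NP [NP [Det a] [N bridge]] [PP [P beside] [NP [NP [Det a] [N park]] [RelC [Rel that] [VP [V read] [NP [Det the] [N proof]]]]]]]]]
[S [NP [Det a] [N dog]] [VP [V examined] [NP [NP [NP [Det a] [N bridge]] [PP [P beside] [NP [Det a] [N park]]]] [RelC [Rel that] [VP [V read] [NP [Det the] [N proof]]]]]]]
The trees differ in how a recursive rule is bracketed over the same span.

3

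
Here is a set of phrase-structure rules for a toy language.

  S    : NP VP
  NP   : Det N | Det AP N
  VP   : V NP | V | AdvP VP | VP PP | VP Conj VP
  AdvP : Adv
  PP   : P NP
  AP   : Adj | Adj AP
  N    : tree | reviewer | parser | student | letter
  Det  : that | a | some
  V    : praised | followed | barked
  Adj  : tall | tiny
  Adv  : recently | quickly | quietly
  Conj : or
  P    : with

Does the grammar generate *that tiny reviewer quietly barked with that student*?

S
  NP
    Det: that
    AP
      Adj: tiny
    N: reviewer
  VP
    AdvP
      Adv: quietly
    VP
      VP
        V: barked
      PP
        P: with
        NP
          Det: that
          N: student
Every word is introduced by a lexical rule and the phrasal rules combine the resulting categories into a single S.

Grammatical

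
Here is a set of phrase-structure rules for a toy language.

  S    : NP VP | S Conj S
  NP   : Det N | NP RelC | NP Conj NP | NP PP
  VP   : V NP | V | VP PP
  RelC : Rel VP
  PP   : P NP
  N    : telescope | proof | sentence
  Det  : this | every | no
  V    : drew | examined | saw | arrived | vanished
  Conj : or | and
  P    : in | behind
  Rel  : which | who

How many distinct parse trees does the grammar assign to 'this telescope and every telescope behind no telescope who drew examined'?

5

Two of the 5 distinct bracketings:
[S [NP [NP [NP [Det this] [N telescope]] [Conj and] [NP [NP [Det every] [N telescope]] [PP [P behind] [NP [Det no] [N telescope]]]]] [RelC [Rel who] [VP [V drew]]]] [VP [V examined]]]
[S [NP [NP [NP [NP [Det this] [N telescope]] [Conj and] [NP [Det every] [N telescope]]] [PP [P behind] [NP [Det no] [N telescope]]]] [RelC [Rel who] [VP [V drew]]]] [VP [V examined]]]
The trees differ in how a recursive rule is bracketed over the same span.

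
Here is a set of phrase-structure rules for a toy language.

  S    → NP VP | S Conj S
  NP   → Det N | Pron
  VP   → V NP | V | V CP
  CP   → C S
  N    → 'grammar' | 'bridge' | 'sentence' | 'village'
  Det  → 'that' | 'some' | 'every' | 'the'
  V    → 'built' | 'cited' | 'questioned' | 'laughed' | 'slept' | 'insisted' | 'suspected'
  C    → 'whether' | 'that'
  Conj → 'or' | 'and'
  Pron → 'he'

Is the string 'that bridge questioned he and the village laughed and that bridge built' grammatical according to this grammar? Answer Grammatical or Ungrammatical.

S
  S
    NP
      Det: that
      N: bridge
    VP
      V: questioned
      NP
        Pron: he
  Conj: and
  S
    S
      NP
        Det: the
        N: village
      VP
        V: laughed
    Conj: and
    S
      NP
        Det: that
        N: bridge
      VP
        V: built
Every word is introduced by a lexical rule and the phrasal rules combine the resulting categories into a single S.

Grammatical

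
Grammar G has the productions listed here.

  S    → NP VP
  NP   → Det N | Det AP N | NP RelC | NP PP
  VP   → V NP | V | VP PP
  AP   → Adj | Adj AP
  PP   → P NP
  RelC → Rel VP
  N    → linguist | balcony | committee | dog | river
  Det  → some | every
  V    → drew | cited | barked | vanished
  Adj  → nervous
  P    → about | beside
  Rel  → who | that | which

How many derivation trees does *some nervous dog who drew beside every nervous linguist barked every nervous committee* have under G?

2

The two bracketings:
[S [NP [NP [Det some] [AP [Adj nervous]] [N dog]] [RelC [Rel who] [VP [VP [V drew]] [PP [P beside] [NP [Det every] [AP [Adj nervous]] [N linguist]]]]]] [VP [V barked] [NP [Det every] [AP [Adj nervous]] [N committee]]]]
[S [NP [NP [NP [Det some] [AP [Adj nervous]] [N dog]] [RelC [Rel who] [VP [V drew]]]] [PP [P beside] [NP [Det every] [AP [Adj nervous]] [N linguist]]]] [VP [V barked] [NP [Det every] [AP [Adj nervous]] [N committee]]]]
The difference turns on whether NP → NP PP is used at the relevant span, versus an alternative expansion of NP.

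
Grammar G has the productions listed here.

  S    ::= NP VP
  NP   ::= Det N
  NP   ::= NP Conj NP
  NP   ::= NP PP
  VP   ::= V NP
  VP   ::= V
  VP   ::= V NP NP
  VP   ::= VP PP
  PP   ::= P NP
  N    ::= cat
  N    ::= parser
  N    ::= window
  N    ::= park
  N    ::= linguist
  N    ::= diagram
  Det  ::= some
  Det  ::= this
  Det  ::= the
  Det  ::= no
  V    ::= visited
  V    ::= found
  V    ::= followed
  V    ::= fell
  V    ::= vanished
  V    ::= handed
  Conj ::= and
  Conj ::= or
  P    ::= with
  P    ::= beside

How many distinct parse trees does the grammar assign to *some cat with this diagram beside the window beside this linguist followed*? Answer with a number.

Two of the 5 distinct bracketings:
[S [NP [NP [Det some] [N cat]] [PP [P with] [NP [NP [Det this] [N diagram]] [PP [P beside] [NP [NP [Det the] [N window]] [PP [P beside] [NP [Det this] [N linguist]]]]]]]] [VP [V followed]]]
[S [NP [NP [Det some] [N cat]] [PP [P with] [NP [NP [NP [Det this] [N diagram]] [PP [P beside] [NP [Det the] [N window]]]] [PP [P beside] [NP [Det this] [N linguist]]]]]] [VP [V followed]]]
The trees differ in how a recursive rule is bracketed over the same span.

5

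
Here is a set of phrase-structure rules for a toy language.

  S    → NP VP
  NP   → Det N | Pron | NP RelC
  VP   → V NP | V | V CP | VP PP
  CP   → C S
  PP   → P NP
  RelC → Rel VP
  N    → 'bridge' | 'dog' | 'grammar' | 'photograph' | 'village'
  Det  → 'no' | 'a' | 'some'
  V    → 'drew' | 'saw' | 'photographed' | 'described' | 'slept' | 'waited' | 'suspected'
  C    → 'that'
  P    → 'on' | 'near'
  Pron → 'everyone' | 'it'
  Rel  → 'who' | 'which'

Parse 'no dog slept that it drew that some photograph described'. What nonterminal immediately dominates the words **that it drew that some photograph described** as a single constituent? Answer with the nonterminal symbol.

CP

S
  NP
    Det: no
    N: dog
  VP
    V: slept
    CP
      C: that
      S
        NP
          Pron: it
        VP
          V: drew
          CP
            C: that
            S
              NP
                Det: some
                N: photograph
              VP
                V: described
The span 'that it drew that some photograph described' is the CP node built by CP → C S.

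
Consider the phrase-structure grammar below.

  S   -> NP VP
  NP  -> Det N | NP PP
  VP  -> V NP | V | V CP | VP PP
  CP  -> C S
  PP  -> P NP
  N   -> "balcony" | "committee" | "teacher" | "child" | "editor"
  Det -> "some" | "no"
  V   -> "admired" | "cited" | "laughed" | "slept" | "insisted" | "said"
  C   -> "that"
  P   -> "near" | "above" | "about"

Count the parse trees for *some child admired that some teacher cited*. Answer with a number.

[S [NP [Det some] [N child]] [VP [V admired] [CP [C that] [S [NP [Det some] [N teacher]] [VP [V cited]]]]]]
No rule offers an alternative attachment or grouping for any span, so this is the only derivation.

1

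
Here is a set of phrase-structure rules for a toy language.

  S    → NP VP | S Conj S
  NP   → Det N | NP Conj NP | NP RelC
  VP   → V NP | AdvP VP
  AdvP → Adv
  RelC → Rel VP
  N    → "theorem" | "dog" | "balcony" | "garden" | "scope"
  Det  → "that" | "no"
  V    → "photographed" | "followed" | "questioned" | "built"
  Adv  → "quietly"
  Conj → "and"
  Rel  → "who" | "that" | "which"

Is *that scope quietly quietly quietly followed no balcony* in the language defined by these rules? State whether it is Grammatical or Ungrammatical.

S
  NP
    Det: that
    N: scope
  VP
    AdvP
      Adv: quietly
    VP
      AdvP
        Adv: quietly
      VP
        AdvP
          Adv: quietly
        VP
          V: followed
          NP
            Det: no
            N: balcony
The bracketing above is licensed at every node by one of the given productions, with S at the root.

Grammatical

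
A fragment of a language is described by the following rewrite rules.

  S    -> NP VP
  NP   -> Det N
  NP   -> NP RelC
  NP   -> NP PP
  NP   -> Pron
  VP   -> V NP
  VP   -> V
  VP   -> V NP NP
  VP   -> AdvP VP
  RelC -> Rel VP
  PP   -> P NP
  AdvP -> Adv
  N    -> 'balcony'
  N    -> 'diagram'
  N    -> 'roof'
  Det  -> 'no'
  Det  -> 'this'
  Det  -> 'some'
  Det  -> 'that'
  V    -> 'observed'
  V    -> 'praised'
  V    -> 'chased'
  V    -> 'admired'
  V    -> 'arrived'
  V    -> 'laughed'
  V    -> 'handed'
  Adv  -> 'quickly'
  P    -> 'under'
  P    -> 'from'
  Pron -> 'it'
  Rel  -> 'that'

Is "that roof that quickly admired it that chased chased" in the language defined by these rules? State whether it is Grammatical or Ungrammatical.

Grammatical

S
  NP
    NP
      Det: that
      N: roof
    RelC
      Rel: that
      VP
        AdvP
          Adv: quickly
        VP
          V: admired
          NP
            NP
              Pron: it
            RelC
              Rel: that
              VP
                V: chased
  VP
    V: chased
The bracketing above is licensed at every node by one of the given productions, with S at the root.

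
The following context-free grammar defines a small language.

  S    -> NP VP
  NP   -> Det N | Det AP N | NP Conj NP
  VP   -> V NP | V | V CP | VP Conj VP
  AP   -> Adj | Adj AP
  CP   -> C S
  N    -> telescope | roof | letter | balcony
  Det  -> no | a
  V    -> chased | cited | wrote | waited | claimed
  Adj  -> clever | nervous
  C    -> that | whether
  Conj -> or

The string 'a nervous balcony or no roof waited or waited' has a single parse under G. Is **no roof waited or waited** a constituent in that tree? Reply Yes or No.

[S [NP [NP [Det a] [AP [Adj nervous]] [N balcony]] [Conj or] [NP [Det no] [N roof]]] [VP [VP [V waited]] [Conj or] [VP [V waited]]]]
The smallest constituent containing 'no roof waited or waited' is the S spanning 'a nervous balcony or no roof waited or waited'; no single node in the tree dominates exactly the given words.

No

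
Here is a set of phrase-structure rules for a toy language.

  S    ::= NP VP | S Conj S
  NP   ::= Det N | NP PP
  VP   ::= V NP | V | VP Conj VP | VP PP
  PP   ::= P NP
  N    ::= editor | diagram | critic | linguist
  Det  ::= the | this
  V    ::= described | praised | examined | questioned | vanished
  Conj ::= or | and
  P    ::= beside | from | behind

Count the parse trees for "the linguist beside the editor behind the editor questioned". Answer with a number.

The two bracketings:
[S [NP [NP [Det the] [N linguist]] [PP [P beside] [NP [NP [Det the] [N editor]] [PP [P behind] [NP [Det the] [N editor]]]]]] [VP [V questioned]]]
[S [NP [NP [NP [Det the] [N linguist]] [PP [P beside] [NP [Det the] [N editor]]]] [PP [P behind] [NP [Det the] [N editor]]]] [VP [V questioned]]]
The trees differ in how a recursive rule is bracketed over the same span.

2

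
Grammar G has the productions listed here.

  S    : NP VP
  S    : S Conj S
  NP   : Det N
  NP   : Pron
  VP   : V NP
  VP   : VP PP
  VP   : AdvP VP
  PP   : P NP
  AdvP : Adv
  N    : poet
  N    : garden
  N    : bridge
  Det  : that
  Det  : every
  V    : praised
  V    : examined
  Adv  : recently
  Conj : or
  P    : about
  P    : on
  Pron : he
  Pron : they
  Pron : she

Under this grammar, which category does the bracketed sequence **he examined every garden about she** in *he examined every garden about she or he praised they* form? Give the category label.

S

S
  S
    NP
      Pron: he
    VP
      VP
        V: examined
        NP
          Det: every
          N: garden
      PP
        P: about
        NP
          Pron: she
  Conj: or
  S
    NP
      Pron: he
    VP
      V: praised
      NP
        Pron: they
The span 'he examined every garden about she' is the S node built by S → NP VP.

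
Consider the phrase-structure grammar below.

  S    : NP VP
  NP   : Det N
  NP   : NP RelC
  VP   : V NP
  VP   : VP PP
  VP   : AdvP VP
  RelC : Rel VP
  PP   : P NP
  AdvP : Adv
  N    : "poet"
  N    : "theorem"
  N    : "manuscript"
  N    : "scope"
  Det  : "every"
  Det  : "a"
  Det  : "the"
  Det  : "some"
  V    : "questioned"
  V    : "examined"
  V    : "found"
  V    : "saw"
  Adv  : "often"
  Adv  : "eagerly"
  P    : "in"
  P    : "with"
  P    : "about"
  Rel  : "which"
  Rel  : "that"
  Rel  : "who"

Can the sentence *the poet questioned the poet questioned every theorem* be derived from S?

For S → NP VP, the only prefix that parses as NP is 'the poet', but the remainder 'questioned the poet questioned every theorem' is not a VP under these rules.

Ungrammatical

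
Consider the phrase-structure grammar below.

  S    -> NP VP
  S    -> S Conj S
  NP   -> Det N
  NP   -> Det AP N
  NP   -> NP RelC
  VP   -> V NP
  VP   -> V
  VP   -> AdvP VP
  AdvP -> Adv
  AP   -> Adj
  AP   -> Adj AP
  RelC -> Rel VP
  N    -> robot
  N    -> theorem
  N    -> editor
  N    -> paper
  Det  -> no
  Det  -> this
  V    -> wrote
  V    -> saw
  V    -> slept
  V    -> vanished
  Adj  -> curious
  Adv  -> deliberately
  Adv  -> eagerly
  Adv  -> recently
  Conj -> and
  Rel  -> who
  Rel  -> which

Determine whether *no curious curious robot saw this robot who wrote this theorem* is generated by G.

S
  NP
    Det: no
    AP
      Adj: curious
      AP
        Adj: curious
    N: robot
  VP
    V: saw
    NP
      NP
        Det: this
        N: robot
      RelC
        Rel: who
        VP
          V: wrote
          NP
            Det: this
            N: theorem
The bracketing above is licensed at every node by one of the given productions, with S at the root.

Grammatical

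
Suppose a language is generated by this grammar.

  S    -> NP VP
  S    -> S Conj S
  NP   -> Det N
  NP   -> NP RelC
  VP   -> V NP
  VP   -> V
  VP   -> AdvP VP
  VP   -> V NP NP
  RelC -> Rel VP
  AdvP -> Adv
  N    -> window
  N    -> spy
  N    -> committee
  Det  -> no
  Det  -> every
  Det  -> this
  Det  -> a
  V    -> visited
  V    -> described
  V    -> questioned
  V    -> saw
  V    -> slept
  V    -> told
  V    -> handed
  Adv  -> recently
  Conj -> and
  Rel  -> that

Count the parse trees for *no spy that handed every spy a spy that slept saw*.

2

The two bracketings:
[S [NP [NP [Det no] [N spy]] [RelC [Rel that] [VP [V handed] [NP [Det every] [N spy]] [NP [NP [Det a] [N spy]] [RelC [Rel that] [VP [V slept]]]]]]] [VP [V saw]]]
[S [NP [NP [NP [Det no] [N spy]] [RelC [Rel that] [VP [V handed] [NP [Det every] [N spy]] [NP [Det a] [N spy]]]]] [RelC [Rel that] [VP [V slept]]]] [VP [V saw]]]
The trees differ in how a recursive rule is bracketed over the same span.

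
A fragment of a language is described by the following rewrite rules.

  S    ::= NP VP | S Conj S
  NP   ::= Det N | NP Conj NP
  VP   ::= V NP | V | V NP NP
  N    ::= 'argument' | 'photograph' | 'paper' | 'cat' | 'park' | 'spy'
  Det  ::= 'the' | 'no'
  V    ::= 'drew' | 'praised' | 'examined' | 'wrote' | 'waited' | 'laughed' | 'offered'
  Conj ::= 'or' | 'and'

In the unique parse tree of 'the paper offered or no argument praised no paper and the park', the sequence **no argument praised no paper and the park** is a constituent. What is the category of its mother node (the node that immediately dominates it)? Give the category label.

S

[S [S [NP [Det the] [N paper]] [VP [V offered]]] [Conj or] [S [NP [Det no] [N argument]] [VP [V praised] [NP [NP [Det no] [N paper]] [Conj and] [NP [Det the] [N park]]]]]]
The span 'no argument praised no paper and the park' is the S node built by S → NP VP.
Its mother is the S built by S → S Conj S.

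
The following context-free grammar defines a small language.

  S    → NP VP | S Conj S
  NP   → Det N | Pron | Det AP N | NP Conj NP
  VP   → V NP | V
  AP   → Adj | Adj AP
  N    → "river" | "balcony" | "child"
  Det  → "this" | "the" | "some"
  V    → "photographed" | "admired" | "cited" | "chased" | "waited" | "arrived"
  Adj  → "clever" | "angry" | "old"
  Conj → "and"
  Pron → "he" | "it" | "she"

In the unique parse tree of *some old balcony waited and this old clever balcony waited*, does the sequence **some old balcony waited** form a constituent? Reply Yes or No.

Yes

[S [S [NP [Det some] [AP [Adj old]] [N balcony]] [VP [V waited]]] [Conj and] [S [NP [Det this] [AP [Adj old] [AP [Adj clever]]] [N balcony]] [VP [V waited]]]]
The words 'some old balcony waited' are exhaustively dominated by a single S node (built by S → NP VP), so they form a constituent.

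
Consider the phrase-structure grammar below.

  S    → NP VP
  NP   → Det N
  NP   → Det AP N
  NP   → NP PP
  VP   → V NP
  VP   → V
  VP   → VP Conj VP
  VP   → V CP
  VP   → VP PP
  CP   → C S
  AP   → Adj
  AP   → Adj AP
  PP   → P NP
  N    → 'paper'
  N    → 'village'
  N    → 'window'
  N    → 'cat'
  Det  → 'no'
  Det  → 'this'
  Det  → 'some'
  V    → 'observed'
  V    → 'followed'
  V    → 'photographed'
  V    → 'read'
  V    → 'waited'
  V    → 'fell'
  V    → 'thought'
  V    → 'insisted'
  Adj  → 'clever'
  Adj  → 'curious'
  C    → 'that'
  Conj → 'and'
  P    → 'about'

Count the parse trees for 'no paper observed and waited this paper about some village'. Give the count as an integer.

3

Two of the 3 distinct bracketings:
[S [NP [Det no] [N paper]] [VP [VP [V observed]] [Conj and] [VP [V waited] [NP [NP [Det this] [N paper]] [PP [P about] [NP [Det some] [N village]]]]]]]
[S [NP [Det no] [N paper]] [VP [VP [V observed]] [Conj and] [VP [VP [V waited] [NP [Det this] [N paper]]] [PP [P about] [NP [Det some] [N village]]]]]]
The difference turns on whether NP → NP PP is used at the relevant span, versus an alternative expansion of NP.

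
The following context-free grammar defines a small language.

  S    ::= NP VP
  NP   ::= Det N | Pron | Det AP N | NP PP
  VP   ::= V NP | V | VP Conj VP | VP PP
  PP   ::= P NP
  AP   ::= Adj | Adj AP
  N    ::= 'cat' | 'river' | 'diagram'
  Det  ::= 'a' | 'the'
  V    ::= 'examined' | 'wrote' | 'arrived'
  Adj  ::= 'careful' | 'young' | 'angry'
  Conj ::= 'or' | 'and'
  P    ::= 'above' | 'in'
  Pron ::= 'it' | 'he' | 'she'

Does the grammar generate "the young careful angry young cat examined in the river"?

[S [NP [Det the] [AP [Adj young] [AP [Adj careful] [AP [Adj angry] [AP [Adj young]]]]] [N cat]] [VP [VP [V examined]] [PP [P in] [NP [Det the] [N river]]]]]
Each bracket corresponds to one application of a listed rule, so the string is derivable from S.

Grammatical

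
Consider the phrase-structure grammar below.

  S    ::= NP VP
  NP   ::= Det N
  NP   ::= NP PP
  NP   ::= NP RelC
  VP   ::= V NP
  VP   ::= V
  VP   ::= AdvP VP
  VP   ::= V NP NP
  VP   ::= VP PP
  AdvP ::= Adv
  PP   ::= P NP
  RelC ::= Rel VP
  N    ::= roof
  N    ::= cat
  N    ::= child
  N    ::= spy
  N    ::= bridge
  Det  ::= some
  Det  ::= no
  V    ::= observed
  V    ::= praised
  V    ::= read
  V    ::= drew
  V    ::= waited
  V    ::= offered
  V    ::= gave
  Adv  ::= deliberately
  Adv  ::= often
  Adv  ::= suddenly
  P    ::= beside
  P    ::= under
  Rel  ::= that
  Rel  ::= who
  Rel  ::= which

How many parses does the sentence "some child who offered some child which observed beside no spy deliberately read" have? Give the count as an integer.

Two of the 6 distinct bracketings:
[S [NP [NP [NP [Det some] [N child]] [RelC [Rel who] [VP [V offered] [NP [NP [Det some] [N child]] [RelC [Rel which] [VP [V observed]]]]]]] [PP [P beside] [NP [Det no] [N spy]]]] [VP [AdvP [Adv deliberately]] [VP [V read]]]]
[S [NP [NP [NP [NP [Det some] [N child]] [RelC [Rel who] [VP [V offered] [NP [Det some] [N child]]]]] [RelC [Rel which] [VP [V observed]]]] [PP [P beside] [NP [Det no] [N spy]]]] [VP [AdvP [Adv deliberately]] [VP [V read]]]]
The trees differ in how a recursive rule is bracketed over the same span.

6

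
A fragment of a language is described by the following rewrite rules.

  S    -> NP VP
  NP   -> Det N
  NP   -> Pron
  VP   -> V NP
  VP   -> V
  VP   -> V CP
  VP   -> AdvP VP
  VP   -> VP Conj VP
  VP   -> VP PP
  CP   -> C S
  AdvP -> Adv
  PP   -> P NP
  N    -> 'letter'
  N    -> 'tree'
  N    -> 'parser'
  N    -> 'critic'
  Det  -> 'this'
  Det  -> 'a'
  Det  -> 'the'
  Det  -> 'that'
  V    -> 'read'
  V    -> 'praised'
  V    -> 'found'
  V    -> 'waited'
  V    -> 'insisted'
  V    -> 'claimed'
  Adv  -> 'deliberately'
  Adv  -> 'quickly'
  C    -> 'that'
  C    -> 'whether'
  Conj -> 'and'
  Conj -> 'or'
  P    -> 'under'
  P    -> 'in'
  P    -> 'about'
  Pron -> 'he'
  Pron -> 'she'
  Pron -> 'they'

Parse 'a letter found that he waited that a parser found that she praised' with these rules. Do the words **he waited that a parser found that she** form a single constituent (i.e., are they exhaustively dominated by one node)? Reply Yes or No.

No

[S [NP [Det a] [N letter]] [VP [V found] [CP [C that] [S [NP [Pron he]] [VP [V waited] [CP [C that] [S [NP [Det a] [N parser]] [VP [V found] [CP [C that] [S [NP [Pron she]] [VP [V praised]]]]]]]]]]]]
The smallest constituent containing 'he waited that a parser found that she' is the S spanning 'he waited that a parser found that she praised'; no single node in the tree dominates exactly the given words.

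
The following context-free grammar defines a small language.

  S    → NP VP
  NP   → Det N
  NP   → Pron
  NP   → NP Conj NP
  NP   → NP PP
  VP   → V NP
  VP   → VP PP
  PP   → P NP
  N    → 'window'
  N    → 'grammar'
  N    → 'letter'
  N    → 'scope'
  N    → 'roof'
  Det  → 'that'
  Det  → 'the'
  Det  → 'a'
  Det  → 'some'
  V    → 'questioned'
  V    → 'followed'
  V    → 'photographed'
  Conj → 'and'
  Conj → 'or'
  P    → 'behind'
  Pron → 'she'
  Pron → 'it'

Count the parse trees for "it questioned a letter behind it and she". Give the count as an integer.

3

Two of the 3 distinct bracketings:
[S [NP [Pron it]] [VP [V questioned] [NP [NP [NP [Det a] [N letter]] [PP [P behind] [NP [Pron it]]]] [Conj and] [NP [Pron she]]]]]
[S [NP [Pron it]] [VP [V questioned] [NP [NP [Det a] [N letter]] [PP [P behind] [NP [NP [Pron it]] [Conj and] [NP [Pron she]]]]]]]
The trees differ in how a recursive rule is bracketed over the same span.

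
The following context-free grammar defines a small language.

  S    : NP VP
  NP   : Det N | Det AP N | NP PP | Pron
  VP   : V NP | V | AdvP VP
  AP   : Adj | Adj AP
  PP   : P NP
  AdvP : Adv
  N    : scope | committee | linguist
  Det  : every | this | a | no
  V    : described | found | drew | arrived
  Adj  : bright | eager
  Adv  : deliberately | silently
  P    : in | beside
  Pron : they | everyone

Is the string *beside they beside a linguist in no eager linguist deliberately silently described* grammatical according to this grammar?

For S → NP VP, no prefix of the string parses as an NP.

Ungrammatical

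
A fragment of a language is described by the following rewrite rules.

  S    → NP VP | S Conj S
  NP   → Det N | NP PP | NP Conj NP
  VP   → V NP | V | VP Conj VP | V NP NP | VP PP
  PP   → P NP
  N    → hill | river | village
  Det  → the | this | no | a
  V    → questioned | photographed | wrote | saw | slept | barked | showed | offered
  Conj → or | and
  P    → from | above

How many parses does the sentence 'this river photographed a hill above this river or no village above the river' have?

10

Two of the 10 distinct bracketings:
[S [NP [Det this] [N river]] [VP [V photographed] [NP [NP [Det a] [N hill]] [PP [P above] [NP [NP [NP [Det this] [N river]] [Conj or] [NP [Det no] [N village]]] [PP [P above] [NP [Det the] [N river]]]]]]]]
[S [NP [Det this] [N river]] [VP [V photographed] [NP [NP [Det a] [N hill]] [PP [P above] [NP [NP [Det this] [N river]] [Conj or] [NP [NP [Det no] [N village]] [PP [P above] [NP [Det the] [N river]]]]]]]]]
The trees differ in how a recursive rule is bracketed over the same span.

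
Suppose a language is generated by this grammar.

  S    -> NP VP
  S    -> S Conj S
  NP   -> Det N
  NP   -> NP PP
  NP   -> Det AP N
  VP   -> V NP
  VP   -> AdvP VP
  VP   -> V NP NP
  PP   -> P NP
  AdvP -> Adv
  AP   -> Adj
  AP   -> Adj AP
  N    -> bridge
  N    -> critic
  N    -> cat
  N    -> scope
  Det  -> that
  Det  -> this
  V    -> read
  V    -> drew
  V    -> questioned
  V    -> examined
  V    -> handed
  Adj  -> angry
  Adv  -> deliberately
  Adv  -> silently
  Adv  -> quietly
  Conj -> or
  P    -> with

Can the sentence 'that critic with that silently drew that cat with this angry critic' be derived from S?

A Det word can never sit immediately before an Adv word in any string this grammar generates, so the substring 'that silently' rules out a derivation.

Ungrammatical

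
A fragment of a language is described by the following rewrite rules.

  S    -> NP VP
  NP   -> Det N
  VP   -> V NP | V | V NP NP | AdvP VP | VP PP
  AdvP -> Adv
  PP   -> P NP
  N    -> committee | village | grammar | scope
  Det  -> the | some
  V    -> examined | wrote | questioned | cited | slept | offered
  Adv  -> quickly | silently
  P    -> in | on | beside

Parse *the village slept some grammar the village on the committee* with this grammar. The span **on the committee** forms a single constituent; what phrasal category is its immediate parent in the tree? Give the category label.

VP

S
  NP
    Det: the
    N: village
  VP
    VP
      V: slept
      NP
        Det: some
        N: grammar
      NP
        Det: the
        N: village
    PP
      P: on
      NP
        Det: the
        N: committee
The span 'on the committee' is the PP node built by PP → P NP.
Its mother is the VP built by VP → VP PP.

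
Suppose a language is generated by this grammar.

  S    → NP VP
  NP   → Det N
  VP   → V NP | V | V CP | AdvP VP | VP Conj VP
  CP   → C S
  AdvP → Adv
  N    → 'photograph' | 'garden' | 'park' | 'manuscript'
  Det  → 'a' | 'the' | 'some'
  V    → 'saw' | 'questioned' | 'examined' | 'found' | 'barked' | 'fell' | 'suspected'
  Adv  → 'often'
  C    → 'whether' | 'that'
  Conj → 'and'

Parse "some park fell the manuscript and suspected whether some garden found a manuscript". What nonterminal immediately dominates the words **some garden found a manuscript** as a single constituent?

S
  NP
    Det: some
    N: park
  VP
    VP
      V: fell
      NP
        Det: the
        N: manuscript
    Conj: and
    VP
      V: suspected
      CP
        C: whether
        S
          NP
            Det: some
            N: garden
          VP
            V: found
            NP
              Det: a
              N: manuscript
The span 'some garden found a manuscript' is the S node built by S → NP VP.

S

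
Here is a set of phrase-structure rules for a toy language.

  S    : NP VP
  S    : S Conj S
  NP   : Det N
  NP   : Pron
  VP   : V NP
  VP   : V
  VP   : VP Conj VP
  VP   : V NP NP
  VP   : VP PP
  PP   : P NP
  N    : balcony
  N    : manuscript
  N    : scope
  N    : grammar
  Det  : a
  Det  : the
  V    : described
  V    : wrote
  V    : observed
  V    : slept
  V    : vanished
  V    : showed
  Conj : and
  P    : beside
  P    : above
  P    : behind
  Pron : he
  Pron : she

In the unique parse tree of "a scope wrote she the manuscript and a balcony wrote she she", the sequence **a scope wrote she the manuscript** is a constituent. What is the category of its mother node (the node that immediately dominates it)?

S
  S
    NP
      Det: a
      N: scope
    VP
      V: wrote
      NP
        Pron: she
      NP
        Det: the
        N: manuscript
  Conj: and
  S
    NP
      Det: a
      N: balcony
    VP
      V: wrote
      NP
        Pron: she
      NP
        Pron: she
The span 'a scope wrote she the manuscript' is the S node built by S → NP VP.
Its mother is the S built by S → S Conj S.

S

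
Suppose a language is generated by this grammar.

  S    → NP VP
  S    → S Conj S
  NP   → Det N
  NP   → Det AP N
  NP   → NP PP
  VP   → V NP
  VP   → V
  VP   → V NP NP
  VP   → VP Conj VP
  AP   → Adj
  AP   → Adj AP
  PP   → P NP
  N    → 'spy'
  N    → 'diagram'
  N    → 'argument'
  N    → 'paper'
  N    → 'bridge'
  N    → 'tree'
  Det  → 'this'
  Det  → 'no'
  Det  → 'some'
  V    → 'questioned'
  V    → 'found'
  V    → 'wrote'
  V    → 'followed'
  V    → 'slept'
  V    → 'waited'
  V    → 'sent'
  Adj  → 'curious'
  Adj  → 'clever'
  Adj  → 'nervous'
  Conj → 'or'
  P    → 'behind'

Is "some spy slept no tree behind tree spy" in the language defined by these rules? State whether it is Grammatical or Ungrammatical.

Ungrammatical

A P word can never sit immediately before an N word in any string this grammar generates, so the substring 'behind tree' rules out a derivation.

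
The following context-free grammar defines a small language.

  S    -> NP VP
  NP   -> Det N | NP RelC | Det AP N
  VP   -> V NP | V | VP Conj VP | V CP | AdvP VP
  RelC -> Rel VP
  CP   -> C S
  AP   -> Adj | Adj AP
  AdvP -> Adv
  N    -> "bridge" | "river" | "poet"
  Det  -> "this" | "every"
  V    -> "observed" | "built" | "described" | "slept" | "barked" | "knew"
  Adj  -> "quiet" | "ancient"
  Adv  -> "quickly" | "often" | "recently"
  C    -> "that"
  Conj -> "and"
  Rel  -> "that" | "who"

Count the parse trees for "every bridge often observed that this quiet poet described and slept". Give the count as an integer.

Two of the 3 distinct bracketings:
[S [NP [Det every] [N bridge]] [VP [VP [AdvP [Adv often]] [VP [V observed] [CP [C that] [S [NP [Det this] [AP [Adj quiet]] [N poet]] [VP [V described]]]]]] [Conj and] [VP [V slept]]]]
[S [NP [Det every] [N bridge]] [VP [AdvP [Adv often]] [VP [VP [V observed] [CP [C that] [S [NP [Det this] [AP [Adj quiet]] [N poet]] [VP [V described]]]]] [Conj and] [VP [V slept]]]]]
The trees differ in how a recursive rule is bracketed over the same span.

3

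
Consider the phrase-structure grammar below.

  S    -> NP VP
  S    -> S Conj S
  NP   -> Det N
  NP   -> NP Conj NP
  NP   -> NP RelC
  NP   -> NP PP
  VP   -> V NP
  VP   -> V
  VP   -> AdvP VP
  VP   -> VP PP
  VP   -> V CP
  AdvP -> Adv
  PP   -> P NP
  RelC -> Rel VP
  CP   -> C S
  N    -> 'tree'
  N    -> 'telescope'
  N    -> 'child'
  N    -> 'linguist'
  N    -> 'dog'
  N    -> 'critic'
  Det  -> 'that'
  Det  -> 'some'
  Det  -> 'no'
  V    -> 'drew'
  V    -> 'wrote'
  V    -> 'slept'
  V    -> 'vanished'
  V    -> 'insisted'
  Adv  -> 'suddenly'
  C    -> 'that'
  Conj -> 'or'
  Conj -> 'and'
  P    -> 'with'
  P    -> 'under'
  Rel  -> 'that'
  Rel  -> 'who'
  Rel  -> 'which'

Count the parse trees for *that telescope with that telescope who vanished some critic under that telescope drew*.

Two of the 7 distinct bracketings:
[S [NP [NP [NP [Det that] [N telescope]] [PP [P with] [NP [Det that] [N telescope]]]] [RelC [Rel who] [VP [V vanished] [NP [NP [Det some] [N critic]] [PP [P under] [NP [Det that] [N telescope]]]]]]] [VP [V drew]]]
[S [NP [NP [NP [Det that] [N telescope]] [PP [P with] [NP [Det that] [N telescope]]]] [RelC [Rel who] [VP [VP [V vanished] [NP [Det some] [N critic]]] [PP [P under] [NP [Det that] [N telescope]]]]]] [VP [V drew]]]
The difference turns on whether VP → VP PP is used at the relevant span, versus an alternative expansion of VP.

7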